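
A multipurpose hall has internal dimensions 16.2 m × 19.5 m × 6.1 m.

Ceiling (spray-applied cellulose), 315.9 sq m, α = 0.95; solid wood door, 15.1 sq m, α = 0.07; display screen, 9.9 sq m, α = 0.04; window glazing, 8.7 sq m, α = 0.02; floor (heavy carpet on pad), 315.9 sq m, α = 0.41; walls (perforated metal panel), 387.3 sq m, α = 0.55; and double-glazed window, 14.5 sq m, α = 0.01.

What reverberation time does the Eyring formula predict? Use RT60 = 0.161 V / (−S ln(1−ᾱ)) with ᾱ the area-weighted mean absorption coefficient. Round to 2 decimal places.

0.31 s

S = Σ Sᵢ = 1067.3 sq m.
Σ(Sᵢαᵢ) = 315.9·0.95 + 15.1·0.07 + 9.9·0.04 + 8.7·0.02 + 315.9·0.41 + 387.3·0.55 + 14.5·0.01 = 644.411.
Mean coefficient ᾱ = A/S = 0.6038.
−S·ln(1−ᾱ) = −1067.3 × ln(1 − 0.6038) = 988.145.
V = 16.2 × 19.5 × 6.1 = 1926.99 m³.
RT60 = 0.161 × 1926.99 / 988.145 = 0.31 s.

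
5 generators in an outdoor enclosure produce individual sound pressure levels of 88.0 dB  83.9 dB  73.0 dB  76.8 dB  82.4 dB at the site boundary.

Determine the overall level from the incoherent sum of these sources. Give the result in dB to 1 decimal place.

Converting to relative power and adding: 10^(88.0/10) + 10^(83.9/10) + 10^(73.0/10) + 10^(76.8/10) + 10^(82.4/10) = 1.118e+09.
Combined level = 10 log₁₀(1.118e+09) = 90.5 dB.

90.5 dB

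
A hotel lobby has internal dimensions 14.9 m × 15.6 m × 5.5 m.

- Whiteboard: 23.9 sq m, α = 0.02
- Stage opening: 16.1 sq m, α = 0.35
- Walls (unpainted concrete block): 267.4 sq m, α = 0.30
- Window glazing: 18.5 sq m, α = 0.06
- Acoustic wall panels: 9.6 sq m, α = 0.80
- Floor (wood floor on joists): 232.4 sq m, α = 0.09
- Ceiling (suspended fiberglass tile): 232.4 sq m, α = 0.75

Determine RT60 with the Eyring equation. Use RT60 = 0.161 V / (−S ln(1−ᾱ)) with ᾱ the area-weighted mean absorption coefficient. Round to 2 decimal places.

Total surface area S = 23.9 + 16.1 + 267.4 + 18.5 + 9.6 + 232.4 + 232.4 = 800.3 sq m.
Σ(Sᵢαᵢ) = 23.9×0.02 + 16.1×0.35 + 267.4×0.30 + 18.5×0.06 + 9.6×0.80 + 232.4×0.09 + 232.4×0.75 = 290.339.
ᾱ = 290.339 / 800.3 = 0.3628.
−S·ln(1−ᾱ) = −800.3 × ln(1 − 0.3628) = 360.673.
V = 14.9 × 15.6 × 5.5 = 1278.42 m³.
RT60 = 0.161 × 1278.42 / 360.673 = 0.57 s.

0.57 s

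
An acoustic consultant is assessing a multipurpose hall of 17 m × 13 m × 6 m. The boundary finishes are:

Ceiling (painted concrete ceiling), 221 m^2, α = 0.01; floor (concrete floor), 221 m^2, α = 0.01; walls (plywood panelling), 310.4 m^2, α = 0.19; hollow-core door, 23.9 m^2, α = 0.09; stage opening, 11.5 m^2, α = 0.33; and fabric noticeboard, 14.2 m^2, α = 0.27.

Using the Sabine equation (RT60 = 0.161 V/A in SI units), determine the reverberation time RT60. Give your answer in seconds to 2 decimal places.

2.92 seconds

Equivalent absorption area: A = 221*0.01 + 221*0.01 + 310.4*0.19 + 23.9*0.09 + 11.5*0.33 + 14.2*0.27 = 73.176 m^2.
V = 17·13·6 = 1326 m³.
T = 0.161 V/A = 0.161·1326/73.176 = 2.92 s.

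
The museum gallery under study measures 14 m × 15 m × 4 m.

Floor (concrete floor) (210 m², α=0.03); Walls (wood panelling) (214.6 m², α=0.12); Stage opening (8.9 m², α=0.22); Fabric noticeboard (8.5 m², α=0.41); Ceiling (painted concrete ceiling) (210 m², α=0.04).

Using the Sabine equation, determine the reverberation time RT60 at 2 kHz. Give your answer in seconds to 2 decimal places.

2.95 s

A = Σ Sᵢαᵢ = 210×0.03 + 214.6×0.12 + 8.9×0.22 + 8.5×0.41 + 210×0.04 = 45.895 sabins.
Room volume: 840 m³.
RT60 = 0.161 · V / A = 0.161 × 840 / 45.895 = 2.95 s.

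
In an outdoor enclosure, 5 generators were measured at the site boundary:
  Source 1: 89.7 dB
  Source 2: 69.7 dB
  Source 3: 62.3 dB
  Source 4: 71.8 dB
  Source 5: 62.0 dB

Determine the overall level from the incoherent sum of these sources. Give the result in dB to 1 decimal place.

Σ 10^(Lᵢ/10) = 9.61e+08.
Combined level = 10 log₁₀(9.61e+08) = 89.8 dB.

89.8 dB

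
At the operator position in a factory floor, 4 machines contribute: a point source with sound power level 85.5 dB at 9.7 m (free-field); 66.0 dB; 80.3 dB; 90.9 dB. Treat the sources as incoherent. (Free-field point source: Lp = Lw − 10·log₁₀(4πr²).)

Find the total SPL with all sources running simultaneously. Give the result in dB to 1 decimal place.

91.3 dB

Source at 9.7 m: Lp = 85.5 − 10·log₁₀(4π·9.7²) = 85.5 − 10·log₁₀(1182.370) = 54.8 dB.
Converting to relative power and adding: 10^(54.8/10) + 10^(66.0/10) + 10^(80.3/10) + 10^(90.9/10) = 1.342e+09.
Combined level = 10 log₁₀(1.342e+09) = 91.3 dB.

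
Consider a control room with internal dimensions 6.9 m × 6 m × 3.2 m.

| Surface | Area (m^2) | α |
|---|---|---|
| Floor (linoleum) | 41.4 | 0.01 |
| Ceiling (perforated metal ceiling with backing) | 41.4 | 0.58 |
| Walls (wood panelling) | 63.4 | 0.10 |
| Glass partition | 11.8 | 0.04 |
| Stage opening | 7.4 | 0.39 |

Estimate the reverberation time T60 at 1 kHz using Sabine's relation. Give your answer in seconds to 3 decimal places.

0.625 s

Total absorption A = 41.4*0.01 + 41.4*0.58 + 63.4*0.10 + 11.8*0.04 + 7.4*0.39
  = 0.414 + 24.012 + 6.340 + 0.472 + 2.886 = 34.124 m^2 sabins.
Volume V = 6.9 × 6 × 3.2 = 132.48 m³.
Sabine: RT60 = 0.161 × 132.48 / 34.124 = 0.625 s.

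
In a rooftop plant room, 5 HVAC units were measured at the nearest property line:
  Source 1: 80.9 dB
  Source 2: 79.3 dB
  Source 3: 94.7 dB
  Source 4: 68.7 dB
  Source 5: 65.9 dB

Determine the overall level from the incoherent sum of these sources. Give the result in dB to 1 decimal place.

Converting to relative power and adding: 10^(80.9/10) + 10^(79.3/10) + 10^(94.7/10) + 10^(68.7/10) + 10^(65.9/10) = 3.171e+09.
Combined level = 10 log₁₀(3.171e+09) = 95.0 dB.

95.0 dB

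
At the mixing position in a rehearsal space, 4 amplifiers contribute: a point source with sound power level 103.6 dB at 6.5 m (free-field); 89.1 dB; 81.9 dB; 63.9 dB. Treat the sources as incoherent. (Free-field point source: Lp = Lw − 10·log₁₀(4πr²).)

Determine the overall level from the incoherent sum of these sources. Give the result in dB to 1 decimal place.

Source at 6.5 m: Lp = 103.6 − 10·log₁₀(4π·6.5²) = 103.6 − 10·log₁₀(530.929) = 76.3 dB.
Sum in the linear (power) domain: Σ 10^(Lᵢ/10) = 10^(76.3/10) + 10^(89.1/10) + 10^(81.9/10) + 10^(63.9/10) = 1.013e+09.
L_total = 10·log₁₀(1.013e+09) = 90.1 dB.

90.1 dB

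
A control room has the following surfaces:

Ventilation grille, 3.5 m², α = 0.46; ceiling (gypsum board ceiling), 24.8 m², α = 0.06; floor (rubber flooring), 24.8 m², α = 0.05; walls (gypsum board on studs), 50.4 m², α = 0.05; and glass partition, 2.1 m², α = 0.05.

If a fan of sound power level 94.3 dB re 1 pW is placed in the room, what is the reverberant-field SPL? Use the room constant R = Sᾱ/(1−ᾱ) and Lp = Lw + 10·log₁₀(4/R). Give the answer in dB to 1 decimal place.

A = 6.963 sabins; S = 105.6 m².
ᾱ = 0.0659, so room constant R = A/(1−ᾱ) = 7.454 m².
Lp = 94.3 + 10·log₁₀(4/7.454) = 94.3 + (-2.70) = 91.6 dB.

91.6 dB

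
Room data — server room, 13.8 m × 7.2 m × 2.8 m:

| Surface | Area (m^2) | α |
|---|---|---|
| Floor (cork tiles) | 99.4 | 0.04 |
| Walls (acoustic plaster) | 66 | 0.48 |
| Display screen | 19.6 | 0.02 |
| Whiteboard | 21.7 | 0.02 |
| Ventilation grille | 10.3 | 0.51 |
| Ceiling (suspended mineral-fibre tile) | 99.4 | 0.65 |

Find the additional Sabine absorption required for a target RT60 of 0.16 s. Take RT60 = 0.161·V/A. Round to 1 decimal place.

173.6 sabins

Summing Sᵢαᵢ: 3.976 + 31.680 + 0.392 + 0.434 + 5.253 + 64.610 → A₁ = 106.345 sabins.
Target A₂ = 0.161·278.208/0.16 = 279.947 sabins (V = 278.208 m³).
ΔA = A₂ − A₁ = 279.947 − 106.345 = 173.6 sabins.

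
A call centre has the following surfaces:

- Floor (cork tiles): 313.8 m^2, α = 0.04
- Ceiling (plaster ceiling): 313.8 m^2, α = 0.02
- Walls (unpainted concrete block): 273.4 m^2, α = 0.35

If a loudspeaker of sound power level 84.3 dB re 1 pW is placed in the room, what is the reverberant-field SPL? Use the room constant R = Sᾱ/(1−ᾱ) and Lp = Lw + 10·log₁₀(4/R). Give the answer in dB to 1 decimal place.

Σ(Sᵢαᵢ) = 313.8·0.04 + 313.8·0.02 + 273.4·0.35 = 114.518; total area S = 901.0 m^2.
ᾱ = 114.518/901.0 = 0.1271; R = Sᾱ/(1−ᾱ) = 114.518/(1−0.1271) = 131.193 m^2.
Lp = 84.3 + 10·log₁₀(4/131.193) = 84.3 + (-15.16) = 69.1 dB.

69.1 dB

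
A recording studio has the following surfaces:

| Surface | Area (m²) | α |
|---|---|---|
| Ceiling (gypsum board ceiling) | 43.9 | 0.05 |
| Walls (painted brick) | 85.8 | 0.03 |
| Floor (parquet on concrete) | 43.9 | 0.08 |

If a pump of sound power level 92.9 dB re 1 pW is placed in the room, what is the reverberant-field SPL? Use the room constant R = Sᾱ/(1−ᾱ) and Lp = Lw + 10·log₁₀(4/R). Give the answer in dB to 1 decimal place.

89.5 dB

Σ(Sᵢαᵢ) = 43.9·0.05 + 85.8·0.03 + 43.9·0.08 = 8.281; total area S = 173.6 m².
ᾱ = 0.0477, so room constant R = A/(1−ᾱ) = 8.696 m².
Lp = 92.9 + 10·log₁₀(4/8.696) = 92.9 + (-3.37) = 89.5 dB.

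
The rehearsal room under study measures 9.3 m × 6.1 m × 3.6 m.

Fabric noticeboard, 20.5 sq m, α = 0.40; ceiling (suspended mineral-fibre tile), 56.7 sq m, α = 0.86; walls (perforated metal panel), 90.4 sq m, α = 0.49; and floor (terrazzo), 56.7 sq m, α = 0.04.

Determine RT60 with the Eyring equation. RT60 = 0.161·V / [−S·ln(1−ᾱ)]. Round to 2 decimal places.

S = Σ Sᵢ = 224.3 sq m.
Absorption A = 20.5×0.40 + 56.7×0.86 + 90.4×0.49 + 56.7×0.04 = 103.526 sabins.
ᾱ = 103.526 / 224.3 = 0.4616.
−S·ln(1−ᾱ) = −224.3 × ln(1 − 0.4616) = 138.876.
V = 9.3 × 6.1 × 3.6 = 204.228 m³.
T = 0.161·V/[−S·ln(1−ᾱ)] = 0.161·204.228/138.876 = 0.24 s.

0.24 s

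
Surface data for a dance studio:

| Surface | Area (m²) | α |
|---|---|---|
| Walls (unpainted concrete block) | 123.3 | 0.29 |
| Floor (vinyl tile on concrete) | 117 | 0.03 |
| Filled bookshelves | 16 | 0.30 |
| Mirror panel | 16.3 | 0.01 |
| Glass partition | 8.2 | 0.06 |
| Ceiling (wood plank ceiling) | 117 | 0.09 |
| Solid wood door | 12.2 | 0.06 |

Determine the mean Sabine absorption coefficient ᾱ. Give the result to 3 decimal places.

Total surface area S = 410.0 m².
Weighted sum Σ Sα = 55.984.
ᾱ = 55.984 / 410.0 = 0.137.

0.137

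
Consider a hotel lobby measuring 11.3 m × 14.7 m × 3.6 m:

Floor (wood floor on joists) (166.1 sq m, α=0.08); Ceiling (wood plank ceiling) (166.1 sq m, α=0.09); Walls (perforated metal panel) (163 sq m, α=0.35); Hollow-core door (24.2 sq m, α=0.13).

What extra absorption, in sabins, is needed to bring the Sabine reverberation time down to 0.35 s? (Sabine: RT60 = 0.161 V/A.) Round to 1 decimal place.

A₁ = Σ Sᵢαᵢ = 166.1×0.08 + 166.1×0.09 + 163×0.35 + 24.2×0.13 = 88.433 sabins.
Target A₂ = 0.161·597.996/0.35 = 275.078 sabins (V = 597.996 m³).
Shortfall: 275.078 − 88.433 = 186.6 sabins.

186.6 sabins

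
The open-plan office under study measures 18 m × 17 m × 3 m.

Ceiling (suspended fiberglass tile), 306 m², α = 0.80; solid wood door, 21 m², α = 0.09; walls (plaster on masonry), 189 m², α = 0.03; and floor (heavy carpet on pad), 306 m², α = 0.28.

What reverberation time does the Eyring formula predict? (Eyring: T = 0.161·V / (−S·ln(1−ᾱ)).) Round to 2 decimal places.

Total surface area S = 306 + 21 + 189 + 306 = 822.0 m².
Σ(Sᵢαᵢ) = 306·0.80 + 21·0.09 + 189·0.03 + 306·0.28 = 338.040.
ᾱ = 338.040 / 822.0 = 0.4112.
Eyring denominator: −S ln(1−ᾱ) = 435.388.
V = 18 × 17 × 3 = 918 m³.
T = 0.161·V/[−S·ln(1−ᾱ)] = 0.161·918/435.388 = 0.34 s.

0.34 seconds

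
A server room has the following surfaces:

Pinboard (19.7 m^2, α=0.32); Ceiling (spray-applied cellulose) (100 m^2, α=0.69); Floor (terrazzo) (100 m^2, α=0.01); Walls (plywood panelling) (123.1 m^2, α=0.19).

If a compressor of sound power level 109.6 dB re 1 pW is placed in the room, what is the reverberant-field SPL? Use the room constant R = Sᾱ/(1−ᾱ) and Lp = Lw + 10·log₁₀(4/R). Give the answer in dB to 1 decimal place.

Σ(Sᵢαᵢ) = 19.7×0.32 + 100×0.69 + 100×0.01 + 123.1×0.19 = 99.693; total area S = 342.8 m^2.
ᾱ = 99.693/342.8 = 0.2908; R = Sᾱ/(1−ᾱ) = 99.693/(1−0.2908) = 140.571 m^2.
Lp = Lw + 10 log₁₀(4/R) = 109.6 -15.46 = 94.1 dB.

94.1 dB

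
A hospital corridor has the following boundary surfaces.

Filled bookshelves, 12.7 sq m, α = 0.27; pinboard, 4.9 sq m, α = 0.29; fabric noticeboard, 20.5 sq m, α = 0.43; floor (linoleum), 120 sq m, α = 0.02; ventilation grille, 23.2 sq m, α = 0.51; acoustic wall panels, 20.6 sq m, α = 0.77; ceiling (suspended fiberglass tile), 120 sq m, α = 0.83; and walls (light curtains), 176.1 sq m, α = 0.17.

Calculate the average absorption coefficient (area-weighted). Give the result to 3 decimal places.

0.348

Total surface area S = 498.0 sq m.
Weighted sum Σ Sα = 173.296.
ᾱ = 173.296 / 498.0 = 0.348.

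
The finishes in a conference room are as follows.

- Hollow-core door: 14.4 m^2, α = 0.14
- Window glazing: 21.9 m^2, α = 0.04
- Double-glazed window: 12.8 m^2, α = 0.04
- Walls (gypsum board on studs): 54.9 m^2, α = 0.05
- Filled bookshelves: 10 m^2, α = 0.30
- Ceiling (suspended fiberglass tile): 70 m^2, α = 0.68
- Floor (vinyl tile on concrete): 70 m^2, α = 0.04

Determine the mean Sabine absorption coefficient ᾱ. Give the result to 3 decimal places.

Total surface area S = 254.0 m^2.
Σ(Sᵢαᵢ) = 14.4·0.14 + 21.9·0.04 + 12.8·0.04 + 54.9·0.05 + 10·0.30 + 70·0.68 + 70·0.04 = 59.549.
ᾱ = 59.549 / 254.0 = 0.234.

0.234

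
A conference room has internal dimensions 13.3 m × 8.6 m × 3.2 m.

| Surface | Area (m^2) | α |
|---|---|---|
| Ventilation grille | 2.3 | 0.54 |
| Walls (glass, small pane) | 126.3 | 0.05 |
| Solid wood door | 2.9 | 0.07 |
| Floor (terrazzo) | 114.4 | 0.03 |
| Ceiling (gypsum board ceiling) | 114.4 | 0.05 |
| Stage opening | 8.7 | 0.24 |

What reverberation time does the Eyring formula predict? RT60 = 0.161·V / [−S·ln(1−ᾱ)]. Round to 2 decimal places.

S = Σ Sᵢ = 369.0 m^2.
Σ(Sᵢαᵢ) = 2.3×0.54 + 126.3×0.05 + 2.9×0.07 + 114.4×0.03 + 114.4×0.05 + 8.7×0.24 = 19.000.
ᾱ = 19.000 / 369.0 = 0.0515.
Eyring denominator: −S ln(1−ᾱ) = 19.510.
V = 13.3 × 8.6 × 3.2 = 366.016 m³.
T = 0.161·V/[−S·ln(1−ᾱ)] = 0.161·366.016/19.510 = 3.02 s.

3.02 sec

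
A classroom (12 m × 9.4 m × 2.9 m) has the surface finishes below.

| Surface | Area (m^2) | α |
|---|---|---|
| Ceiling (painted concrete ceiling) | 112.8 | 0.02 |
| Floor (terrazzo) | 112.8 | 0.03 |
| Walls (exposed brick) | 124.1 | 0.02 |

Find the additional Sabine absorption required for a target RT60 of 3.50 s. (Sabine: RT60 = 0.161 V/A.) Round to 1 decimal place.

Equivalent absorption area: A₁ = 112.8×0.02 + 112.8×0.03 + 124.1×0.02 = 8.122 m^2.
For T = 3.50 s, need A₂ = 0.161·V/T = 0.161·327.12/3.50 = 15.048 sabins.
Shortfall: 15.048 − 8.122 = 6.9 sabins.

6.9 sabins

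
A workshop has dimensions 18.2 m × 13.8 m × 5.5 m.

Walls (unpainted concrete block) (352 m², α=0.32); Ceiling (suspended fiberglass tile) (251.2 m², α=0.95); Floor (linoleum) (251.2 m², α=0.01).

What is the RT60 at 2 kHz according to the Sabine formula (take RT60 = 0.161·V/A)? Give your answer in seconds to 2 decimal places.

Equivalent absorption area: A = 352·0.32 + 251.2·0.95 + 251.2·0.01 = 353.792 m².
V = 18.2·13.8·5.5 = 1381.38 m³.
T = 0.161 V/A = 0.161·1381.38/353.792 = 0.63 s.

0.63 sec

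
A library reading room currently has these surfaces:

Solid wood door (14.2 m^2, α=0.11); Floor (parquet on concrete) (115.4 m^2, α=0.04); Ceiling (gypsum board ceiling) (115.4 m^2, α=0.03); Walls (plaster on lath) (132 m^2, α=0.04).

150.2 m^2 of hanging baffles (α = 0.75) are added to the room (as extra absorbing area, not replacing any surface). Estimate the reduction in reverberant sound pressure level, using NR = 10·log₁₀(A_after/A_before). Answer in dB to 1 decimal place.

Total absorption A_before = 14.2×0.11 + 115.4×0.04 + 115.4×0.03 + 132×0.04
  = 1.562 + 4.616 + 3.462 + 5.280 = 14.920 m^2 sabins.
Added absorption = 150.2 × 0.75 = 112.650 sabins.
A_after = 14.920 + 112.650 = 127.570 sabins.
Reduction = 10 log₁₀(A_after/A_before) = 10 log₁₀(8.5503) = 9.3 dB.

9.3 dB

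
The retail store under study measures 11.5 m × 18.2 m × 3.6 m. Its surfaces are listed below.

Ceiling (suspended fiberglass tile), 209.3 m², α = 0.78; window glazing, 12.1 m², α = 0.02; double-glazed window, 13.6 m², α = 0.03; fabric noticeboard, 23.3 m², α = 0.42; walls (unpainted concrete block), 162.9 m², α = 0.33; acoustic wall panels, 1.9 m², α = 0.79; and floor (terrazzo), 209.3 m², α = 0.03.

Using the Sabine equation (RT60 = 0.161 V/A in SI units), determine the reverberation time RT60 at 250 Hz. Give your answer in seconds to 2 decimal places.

0.52 s

A = Σ Sᵢαᵢ = 209.3*0.78 + 12.1*0.02 + 13.6*0.03 + 23.3*0.42 + 162.9*0.33 + 1.9*0.79 + 209.3*0.03 = 235.227 sabins.
Volume V = 11.5 × 18.2 × 3.6 = 753.48 m³.
RT60 = 0.161 · V / A = 0.161 × 753.48 / 235.227 = 0.52 s.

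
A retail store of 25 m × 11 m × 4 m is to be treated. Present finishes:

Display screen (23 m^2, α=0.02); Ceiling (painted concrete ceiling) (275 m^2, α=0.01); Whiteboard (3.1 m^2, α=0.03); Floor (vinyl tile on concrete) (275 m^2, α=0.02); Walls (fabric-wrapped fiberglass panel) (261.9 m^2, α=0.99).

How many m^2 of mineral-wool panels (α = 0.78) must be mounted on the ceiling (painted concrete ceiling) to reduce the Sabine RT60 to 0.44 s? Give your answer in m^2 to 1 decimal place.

Total absorption A₁ = 23×0.02 + 275×0.01 + 3.1×0.03 + 275×0.02 + 261.9×0.99
  = 0.460 + 2.750 + 0.093 + 5.500 + 259.281 = 268.084 m^2 sabins.
V = 1100 m³. Target absorption A₂ = 0.161 × 1100 / 0.44 = 402.500 sabins.
ΔA needed = 402.500 − 268.084 = 134.416 sabins.
Each m^2 of panel replacing the ceiling (painted concrete ceiling) adds (0.78 − 0.01) = 0.77 sabins.
Area = ΔA/Δα = 134.416/0.77 = 174.6 m^2.

174.6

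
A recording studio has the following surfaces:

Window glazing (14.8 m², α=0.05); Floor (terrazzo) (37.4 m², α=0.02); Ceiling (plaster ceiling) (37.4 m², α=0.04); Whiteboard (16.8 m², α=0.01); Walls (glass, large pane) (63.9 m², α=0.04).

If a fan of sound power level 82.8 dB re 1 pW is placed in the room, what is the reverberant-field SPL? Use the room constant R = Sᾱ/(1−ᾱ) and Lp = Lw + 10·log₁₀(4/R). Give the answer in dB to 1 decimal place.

A = 5.708 sabins; S = 170.3 m².
ᾱ = 0.0335, so room constant R = A/(1−ᾱ) = 5.906 m².
Lp = Lw + 10 log₁₀(4/R) = 82.8 -1.69 = 81.1 dB.

81.1 dB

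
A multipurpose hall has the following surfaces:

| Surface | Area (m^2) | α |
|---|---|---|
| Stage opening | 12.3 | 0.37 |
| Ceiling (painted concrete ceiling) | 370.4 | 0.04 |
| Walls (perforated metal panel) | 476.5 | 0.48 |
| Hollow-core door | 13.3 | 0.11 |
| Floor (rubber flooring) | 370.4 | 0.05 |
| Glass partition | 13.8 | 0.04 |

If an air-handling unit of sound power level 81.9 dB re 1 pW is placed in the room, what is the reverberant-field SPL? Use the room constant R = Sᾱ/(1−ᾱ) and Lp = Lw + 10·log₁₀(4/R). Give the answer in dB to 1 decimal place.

A = 268.622 sabins; S = 1256.7 m^2.
ᾱ = 0.2138, so room constant R = A/(1−ᾱ) = 341.671 m^2.
Lp = Lw + 10 log₁₀(4/R) = 81.9 -19.32 = 62.6 dB.

62.6 dB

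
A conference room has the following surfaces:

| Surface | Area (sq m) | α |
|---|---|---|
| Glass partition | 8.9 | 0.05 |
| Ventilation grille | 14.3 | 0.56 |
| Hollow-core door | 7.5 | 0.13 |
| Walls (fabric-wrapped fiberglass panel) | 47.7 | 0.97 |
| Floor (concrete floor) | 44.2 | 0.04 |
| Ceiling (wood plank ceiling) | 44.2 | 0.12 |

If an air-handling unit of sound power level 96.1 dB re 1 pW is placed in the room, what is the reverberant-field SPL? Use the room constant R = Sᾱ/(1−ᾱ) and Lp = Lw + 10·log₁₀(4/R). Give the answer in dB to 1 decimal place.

A = 62.769 sabins; S = 166.8 sq m.
ᾱ = 62.769/166.8 = 0.3763; R = Sᾱ/(1−ᾱ) = 62.769/(1−0.3763) = 100.640 sq m.
Lp = Lw + 10 log₁₀(4/R) = 96.1 -14.01 = 82.1 dB.

82.1 dB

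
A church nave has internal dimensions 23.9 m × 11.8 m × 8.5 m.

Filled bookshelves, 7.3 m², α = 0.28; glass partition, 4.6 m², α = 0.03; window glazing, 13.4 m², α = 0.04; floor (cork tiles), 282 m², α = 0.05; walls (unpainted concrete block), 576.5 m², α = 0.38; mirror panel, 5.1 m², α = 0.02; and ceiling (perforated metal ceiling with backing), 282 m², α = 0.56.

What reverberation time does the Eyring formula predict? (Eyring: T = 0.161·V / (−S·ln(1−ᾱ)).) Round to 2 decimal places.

0.80 s

S = Σ Sᵢ = 1170.9 m².
Σ(Sᵢαᵢ) = 7.3×0.28 + 4.6×0.03 + 13.4×0.04 + 282×0.05 + 576.5×0.38 + 5.1×0.02 + 282×0.56 = 393.910.
ᾱ = 393.910 / 1170.9 = 0.3364.
−S·ln(1−ᾱ) = −1170.9 × ln(1 − 0.3364) = 480.158.
V = 23.9 × 11.8 × 8.5 = 2397.17 m³.
T = 0.161·V/[−S·ln(1−ᾱ)] = 0.161·2397.17/480.158 = 0.80 s.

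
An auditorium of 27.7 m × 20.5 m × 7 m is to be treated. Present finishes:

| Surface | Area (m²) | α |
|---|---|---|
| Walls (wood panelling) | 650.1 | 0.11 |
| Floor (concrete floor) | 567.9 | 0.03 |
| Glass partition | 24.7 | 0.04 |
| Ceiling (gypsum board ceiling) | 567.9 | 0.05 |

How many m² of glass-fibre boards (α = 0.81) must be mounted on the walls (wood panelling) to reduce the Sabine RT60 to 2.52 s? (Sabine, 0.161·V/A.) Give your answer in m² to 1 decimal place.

194.3

A₁ = Σ Sᵢαᵢ = 650.1*0.11 + 567.9*0.03 + 24.7*0.04 + 567.9*0.05 = 117.931 sabins.
Required A₂ = 0.161·3974.95/2.52 = 253.955 sabins.
ΔA needed = 253.955 − 117.931 = 136.024 sabins.
Net gain per m²: Δα = 0.81 − 0.11 = 0.70.
Panel area = 136.024 / 0.70 = 194.3 m².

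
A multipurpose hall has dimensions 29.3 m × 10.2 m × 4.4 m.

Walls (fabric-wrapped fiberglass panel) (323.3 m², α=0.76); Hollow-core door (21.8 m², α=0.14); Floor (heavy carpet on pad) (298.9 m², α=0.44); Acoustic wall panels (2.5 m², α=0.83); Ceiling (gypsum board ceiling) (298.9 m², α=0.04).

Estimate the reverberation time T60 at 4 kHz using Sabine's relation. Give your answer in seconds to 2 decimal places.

Summing Sᵢαᵢ: 245.708 + 3.052 + 131.516 + 2.075 + 11.956 → A = 394.307 sabins.
V = 29.3·10.2·4.4 = 1314.984 m³.
T = 0.161 V/A = 0.161·1314.984/394.307 = 0.54 s.

0.54 sec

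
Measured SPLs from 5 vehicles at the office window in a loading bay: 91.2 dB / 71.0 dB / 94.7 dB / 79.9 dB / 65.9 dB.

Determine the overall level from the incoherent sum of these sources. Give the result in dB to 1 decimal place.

96.4 dB

Sum in the linear (power) domain: Σ 10^(Lᵢ/10) = 10^(91.2/10) + 10^(71.0/10) + 10^(94.7/10) + 10^(79.9/10) + 10^(65.9/10) = 4.384e+09.
Back to dB: 10·log₁₀ Σ = 96.4 dB.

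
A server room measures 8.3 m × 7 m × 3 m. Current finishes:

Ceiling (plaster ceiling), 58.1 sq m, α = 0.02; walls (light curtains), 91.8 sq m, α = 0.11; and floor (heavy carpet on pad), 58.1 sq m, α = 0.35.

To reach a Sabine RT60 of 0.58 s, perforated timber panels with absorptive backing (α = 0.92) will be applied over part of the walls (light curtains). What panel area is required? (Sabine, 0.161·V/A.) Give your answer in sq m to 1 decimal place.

Summing Sᵢαᵢ: 1.162 + 10.098 + 20.335 → A₁ = 31.595 sabins.
Required A₂ = 0.161·174.3/0.58 = 48.383 sabins.
ΔA needed = 48.383 − 31.595 = 16.788 sabins.
Net gain per sq m: Δα = 0.92 − 0.11 = 0.81.
Panel area = 16.788 / 0.81 = 20.7 sq m.

20.7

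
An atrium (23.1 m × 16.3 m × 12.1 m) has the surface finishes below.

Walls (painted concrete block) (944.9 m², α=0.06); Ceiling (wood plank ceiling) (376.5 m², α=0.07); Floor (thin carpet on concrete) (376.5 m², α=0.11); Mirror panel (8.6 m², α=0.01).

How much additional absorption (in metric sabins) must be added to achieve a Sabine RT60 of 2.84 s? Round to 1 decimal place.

Equivalent absorption area: A₁ = 944.9*0.06 + 376.5*0.07 + 376.5*0.11 + 8.6*0.01 = 124.550 m².
Target A₂ = 0.161·4556.013/2.84 = 258.281 sabins (V = 4556.013 m³).
Additional absorption ΔA = 258.281 − 124.550 = 133.7 sabins.

133.7 sabins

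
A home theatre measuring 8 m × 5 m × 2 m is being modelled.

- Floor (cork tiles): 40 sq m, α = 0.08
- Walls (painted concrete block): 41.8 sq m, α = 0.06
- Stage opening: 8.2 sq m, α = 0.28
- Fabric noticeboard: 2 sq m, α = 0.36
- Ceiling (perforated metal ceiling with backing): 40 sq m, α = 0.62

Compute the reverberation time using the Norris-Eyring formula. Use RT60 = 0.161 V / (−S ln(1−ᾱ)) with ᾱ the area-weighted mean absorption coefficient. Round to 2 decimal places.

Total surface area S = 40 + 41.8 + 8.2 + 2 + 40 = 132.0 sq m.
Σ(Sᵢαᵢ) = 40×0.08 + 41.8×0.06 + 8.2×0.28 + 2×0.36 + 40×0.62 = 33.524.
ᾱ = 33.524 / 132.0 = 0.2540.
Eyring denominator: −S ln(1−ᾱ) = 38.680.
V = 8 × 5 × 2 = 80 m³.
T = 0.161·V/[−S·ln(1−ᾱ)] = 0.161·80/38.680 = 0.33 s.

0.33 s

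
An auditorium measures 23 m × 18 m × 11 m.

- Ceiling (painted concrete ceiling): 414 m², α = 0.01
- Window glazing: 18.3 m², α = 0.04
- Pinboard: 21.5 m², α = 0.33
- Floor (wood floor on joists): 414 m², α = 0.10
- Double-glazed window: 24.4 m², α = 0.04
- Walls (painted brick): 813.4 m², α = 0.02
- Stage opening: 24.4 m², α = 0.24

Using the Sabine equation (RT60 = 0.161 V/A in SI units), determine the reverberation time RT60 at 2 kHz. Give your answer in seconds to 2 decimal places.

9.59 sec

A = Σ Sᵢαᵢ = 414×0.01 + 18.3×0.04 + 21.5×0.33 + 414×0.10 + 24.4×0.04 + 813.4×0.02 + 24.4×0.24 = 76.467 sabins.
Volume V = 23 × 18 × 11 = 4554 m³.
Sabine: RT60 = 0.161 × 4554 / 76.467 = 9.59 s.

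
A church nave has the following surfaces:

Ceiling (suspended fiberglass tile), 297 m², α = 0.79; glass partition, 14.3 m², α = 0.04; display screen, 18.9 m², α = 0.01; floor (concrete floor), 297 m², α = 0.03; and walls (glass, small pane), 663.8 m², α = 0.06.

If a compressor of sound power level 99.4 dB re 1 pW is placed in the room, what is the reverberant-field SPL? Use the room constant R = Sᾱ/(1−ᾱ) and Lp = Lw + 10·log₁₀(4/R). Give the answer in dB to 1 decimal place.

79.8 dB

Σ(Sᵢαᵢ) = 297·0.79 + 14.3·0.04 + 18.9·0.01 + 297·0.03 + 663.8·0.06 = 284.129; total area S = 1291.0 m².
ᾱ = 284.129/1291.0 = 0.2201; R = Sᾱ/(1−ᾱ) = 284.129/(1−0.2201) = 364.315 m².
Lp = 99.4 + 10·log₁₀(4/364.315) = 99.4 + (-19.59) = 79.8 dB.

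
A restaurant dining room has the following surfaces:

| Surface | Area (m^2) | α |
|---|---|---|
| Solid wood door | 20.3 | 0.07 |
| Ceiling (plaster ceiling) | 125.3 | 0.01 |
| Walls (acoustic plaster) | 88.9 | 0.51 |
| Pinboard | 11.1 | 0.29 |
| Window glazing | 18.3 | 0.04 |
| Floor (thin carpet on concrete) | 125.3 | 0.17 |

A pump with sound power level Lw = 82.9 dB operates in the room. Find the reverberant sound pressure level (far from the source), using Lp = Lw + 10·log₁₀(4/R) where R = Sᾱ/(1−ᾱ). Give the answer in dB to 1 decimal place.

A = 73.265 sabins; S = 389.2 m^2.
ᾱ = 73.265/389.2 = 0.1882; R = Sᾱ/(1−ᾱ) = 73.265/(1−0.1882) = 90.250 m^2.
Lp = 82.9 + 10·log₁₀(4/90.250) = 82.9 + (-13.53) = 69.4 dB.

69.4 dB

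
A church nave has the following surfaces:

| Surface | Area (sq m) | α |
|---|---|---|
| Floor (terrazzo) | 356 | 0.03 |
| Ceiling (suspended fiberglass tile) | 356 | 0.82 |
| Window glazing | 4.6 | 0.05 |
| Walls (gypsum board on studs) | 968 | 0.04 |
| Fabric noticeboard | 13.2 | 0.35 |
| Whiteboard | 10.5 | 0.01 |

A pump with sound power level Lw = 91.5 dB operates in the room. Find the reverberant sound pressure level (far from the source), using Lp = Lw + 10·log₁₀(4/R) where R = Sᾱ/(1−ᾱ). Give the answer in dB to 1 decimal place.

71.1 dB

Σ(Sᵢαᵢ) = 356·0.03 + 356·0.82 + 4.6·0.05 + 968·0.04 + 13.2·0.35 + 10.5·0.01 = 346.275; total area S = 1708.3 sq m.
ᾱ = 0.2027, so room constant R = A/(1−ᾱ) = 434.310 sq m.
Lp = 91.5 + 10·log₁₀(4/434.310) = 91.5 + (-20.36) = 71.1 dB.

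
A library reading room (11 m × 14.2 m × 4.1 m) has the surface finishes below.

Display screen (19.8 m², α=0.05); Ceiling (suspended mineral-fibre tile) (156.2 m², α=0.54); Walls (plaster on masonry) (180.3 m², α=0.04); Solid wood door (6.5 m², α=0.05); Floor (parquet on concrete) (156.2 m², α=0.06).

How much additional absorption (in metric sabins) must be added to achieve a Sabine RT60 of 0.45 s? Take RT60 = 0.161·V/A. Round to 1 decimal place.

126.9 sabins

A₁ = Σ Sᵢαᵢ = 19.8*0.05 + 156.2*0.54 + 180.3*0.04 + 6.5*0.05 + 156.2*0.06 = 102.247 sabins.
Target A₂ = 0.161·640.42/0.45 = 229.128 sabins (V = 640.42 m³).
ΔA = A₂ − A₁ = 229.128 − 102.247 = 126.9 sabins.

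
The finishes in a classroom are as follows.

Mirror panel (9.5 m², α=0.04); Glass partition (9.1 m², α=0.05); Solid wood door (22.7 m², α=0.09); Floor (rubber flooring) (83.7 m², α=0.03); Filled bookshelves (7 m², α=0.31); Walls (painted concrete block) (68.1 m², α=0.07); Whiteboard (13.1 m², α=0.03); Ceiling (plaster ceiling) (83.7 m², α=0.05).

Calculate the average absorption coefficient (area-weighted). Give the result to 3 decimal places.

Total surface area S = 296.9 m².
Σ(Sᵢαᵢ) = 9.5×0.04 + 9.1×0.05 + 22.7×0.09 + 83.7×0.03 + 7×0.31 + 68.1×0.07 + 13.1×0.03 + 83.7×0.05 = 16.904.
ᾱ = 16.904 / 296.9 = 0.057.

0.057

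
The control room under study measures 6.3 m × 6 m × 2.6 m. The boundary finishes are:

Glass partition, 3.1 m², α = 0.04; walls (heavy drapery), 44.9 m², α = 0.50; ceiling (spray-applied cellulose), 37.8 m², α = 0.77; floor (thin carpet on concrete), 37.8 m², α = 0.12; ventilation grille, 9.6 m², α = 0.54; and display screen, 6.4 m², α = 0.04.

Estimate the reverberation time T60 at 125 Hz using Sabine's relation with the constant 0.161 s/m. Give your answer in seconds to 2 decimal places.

0.26 sec

A = Σ Sᵢαᵢ = 3.1·0.04 + 44.9·0.50 + 37.8·0.77 + 37.8·0.12 + 9.6·0.54 + 6.4·0.04 = 61.656 sabins.
V = 6.3·6·2.6 = 98.28 m³.
RT60 = 0.161 · V / A = 0.161 × 98.28 / 61.656 = 0.26 s.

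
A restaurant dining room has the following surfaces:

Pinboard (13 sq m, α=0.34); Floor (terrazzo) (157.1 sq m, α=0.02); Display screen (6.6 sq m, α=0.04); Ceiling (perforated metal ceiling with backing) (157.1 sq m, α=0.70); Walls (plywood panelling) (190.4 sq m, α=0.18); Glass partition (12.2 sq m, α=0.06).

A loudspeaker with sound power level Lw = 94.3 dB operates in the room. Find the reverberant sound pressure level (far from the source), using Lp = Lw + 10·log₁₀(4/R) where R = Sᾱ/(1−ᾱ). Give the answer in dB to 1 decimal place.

Σ(Sᵢαᵢ) = 13·0.34 + 157.1·0.02 + 6.6·0.04 + 157.1·0.70 + 190.4·0.18 + 12.2·0.06 = 152.800; total area S = 536.4 sq m.
ᾱ = 152.800/536.4 = 0.2849; R = Sᾱ/(1−ᾱ) = 152.800/(1−0.2849) = 213.676 sq m.
Lp = 94.3 + 10·log₁₀(4/213.676) = 94.3 + (-17.28) = 77.0 dB.

77.0 dB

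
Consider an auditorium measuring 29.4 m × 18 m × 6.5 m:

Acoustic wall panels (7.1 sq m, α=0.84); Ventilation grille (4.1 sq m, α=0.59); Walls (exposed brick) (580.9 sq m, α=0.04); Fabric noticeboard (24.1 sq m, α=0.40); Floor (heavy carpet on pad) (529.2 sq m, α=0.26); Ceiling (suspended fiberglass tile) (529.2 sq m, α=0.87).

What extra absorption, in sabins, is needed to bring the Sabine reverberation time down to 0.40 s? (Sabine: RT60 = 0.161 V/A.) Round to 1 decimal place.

Equivalent absorption area: A₁ = 7.1×0.84 + 4.1×0.59 + 580.9×0.04 + 24.1×0.40 + 529.2×0.26 + 529.2×0.87 = 639.255 sq m.
Target A₂ = 0.161·3439.8/0.40 = 1384.520 sabins (V = 3439.8 m³).
Additional absorption ΔA = 1384.520 − 639.255 = 745.3 sabins.

745.3 sabins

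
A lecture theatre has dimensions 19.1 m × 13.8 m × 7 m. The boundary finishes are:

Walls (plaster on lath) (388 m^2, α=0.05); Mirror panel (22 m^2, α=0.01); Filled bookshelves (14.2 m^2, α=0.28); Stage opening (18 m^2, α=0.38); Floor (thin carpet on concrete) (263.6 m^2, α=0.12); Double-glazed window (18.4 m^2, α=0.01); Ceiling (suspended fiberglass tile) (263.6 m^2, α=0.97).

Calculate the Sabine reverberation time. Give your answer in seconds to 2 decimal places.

A = Σ Sᵢαᵢ = 388*0.05 + 22*0.01 + 14.2*0.28 + 18*0.38 + 263.6*0.12 + 18.4*0.01 + 263.6*0.97 = 317.944 sabins.
Volume V = 19.1 × 13.8 × 7 = 1845.06 m³.
RT60 = 0.161 · V / A = 0.161 × 1845.06 / 317.944 = 0.93 s.

0.93 s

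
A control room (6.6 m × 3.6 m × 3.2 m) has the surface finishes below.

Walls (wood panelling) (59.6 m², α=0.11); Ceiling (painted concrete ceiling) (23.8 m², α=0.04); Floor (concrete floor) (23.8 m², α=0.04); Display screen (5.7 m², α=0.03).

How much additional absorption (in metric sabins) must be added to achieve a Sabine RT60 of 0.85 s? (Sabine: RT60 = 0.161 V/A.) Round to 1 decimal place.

5.8 sabins

Summing Sᵢαᵢ: 6.556 + 0.952 + 0.952 + 0.171 → A₁ = 8.631 sabins.
For T = 0.85 s, need A₂ = 0.161·V/T = 0.161·76.032/0.85 = 14.401 sabins.
Shortfall: 14.401 − 8.631 = 5.8 sabins.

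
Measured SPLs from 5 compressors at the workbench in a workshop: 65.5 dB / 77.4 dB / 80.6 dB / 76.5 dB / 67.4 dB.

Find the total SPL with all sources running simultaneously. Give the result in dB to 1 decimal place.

83.5 dB

Sum in the linear (power) domain: Σ 10^(Lᵢ/10) = 10^(65.5/10) + 10^(77.4/10) + 10^(80.6/10) + 10^(76.5/10) + 10^(67.4/10) = 2.235e+08.
L_total = 10·log₁₀(2.235e+08) = 83.5 dB.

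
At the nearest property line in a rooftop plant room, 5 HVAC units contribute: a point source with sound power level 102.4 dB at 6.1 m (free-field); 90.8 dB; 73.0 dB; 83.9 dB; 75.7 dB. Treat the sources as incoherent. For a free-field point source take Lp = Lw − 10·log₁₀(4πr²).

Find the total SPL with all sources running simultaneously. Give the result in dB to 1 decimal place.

Source at 6.1 m: Lp = 102.4 − 10·log₁₀(4π·6.1²) = 102.4 − 10·log₁₀(467.595) = 75.7 dB.
Sum in the linear (power) domain: Σ 10^(Lᵢ/10) = 10^(75.7/10) + 10^(90.8/10) + 10^(73.0/10) + 10^(83.9/10) + 10^(75.7/10) = 1.542e+09.
Back to dB: 10·log₁₀ Σ = 91.9 dB.

91.9 dB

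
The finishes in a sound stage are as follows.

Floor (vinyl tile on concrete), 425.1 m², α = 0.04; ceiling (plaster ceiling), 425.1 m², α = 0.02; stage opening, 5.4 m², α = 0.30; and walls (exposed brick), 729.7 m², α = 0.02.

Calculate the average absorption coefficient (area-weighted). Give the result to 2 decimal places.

Total surface area S = 1585.3 m².
A = 425.1·0.04 + 425.1·0.02 + 5.4·0.30 + 729.7·0.02 = 41.720 sabins.
ᾱ = A/S = 0.03.

0.03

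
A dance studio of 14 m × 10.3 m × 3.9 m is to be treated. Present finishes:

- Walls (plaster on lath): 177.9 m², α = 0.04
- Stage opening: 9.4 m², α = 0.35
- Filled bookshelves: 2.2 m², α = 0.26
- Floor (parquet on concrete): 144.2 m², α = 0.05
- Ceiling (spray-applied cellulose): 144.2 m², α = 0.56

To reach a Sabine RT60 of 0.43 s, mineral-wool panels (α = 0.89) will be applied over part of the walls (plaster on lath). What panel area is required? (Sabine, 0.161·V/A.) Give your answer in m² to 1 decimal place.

Total absorption A₁ = 177.9·0.04 + 9.4·0.35 + 2.2·0.26 + 144.2·0.05 + 144.2·0.56
  = 7.116 + 3.290 + 0.572 + 7.210 + 80.752 = 98.940 m² sabins.
Required A₂ = 0.161·562.38/0.43 = 210.566 sabins.
Absorption to add: 210.566 − 98.940 = 111.626 sabins.
Each m² of panel replacing the walls (plaster on lath) adds (0.89 − 0.04) = 0.85 sabins.
Area = ΔA/Δα = 111.626/0.85 = 131.3 m².

131.3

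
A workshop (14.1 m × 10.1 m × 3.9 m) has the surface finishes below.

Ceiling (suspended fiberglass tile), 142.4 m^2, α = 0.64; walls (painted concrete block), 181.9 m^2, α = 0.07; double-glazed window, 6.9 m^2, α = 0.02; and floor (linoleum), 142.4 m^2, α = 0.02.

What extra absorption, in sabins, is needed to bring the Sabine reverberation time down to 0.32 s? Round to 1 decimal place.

Equivalent absorption area: A₁ = 142.4·0.64 + 181.9·0.07 + 6.9·0.02 + 142.4·0.02 = 106.855 m^2.
V = 555.399 m³. Required absorption A₂ = 0.161 × 555.399 / 0.32 = 279.435 sabins.
ΔA = A₂ − A₁ = 279.435 − 106.855 = 172.6 sabins.

172.6 sabins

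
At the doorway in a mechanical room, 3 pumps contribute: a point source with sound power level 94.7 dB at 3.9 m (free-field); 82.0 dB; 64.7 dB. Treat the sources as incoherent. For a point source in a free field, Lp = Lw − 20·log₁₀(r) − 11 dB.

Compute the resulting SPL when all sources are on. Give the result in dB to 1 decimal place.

Source at 3.9 m: Lp = 94.7 − 20·log₁₀(3.9) − 11 = 71.9 dB.
Σ 10^(Lᵢ/10) = 1.769e+08.
Back to dB: 10·log₁₀ Σ = 82.5 dB.

82.5 dB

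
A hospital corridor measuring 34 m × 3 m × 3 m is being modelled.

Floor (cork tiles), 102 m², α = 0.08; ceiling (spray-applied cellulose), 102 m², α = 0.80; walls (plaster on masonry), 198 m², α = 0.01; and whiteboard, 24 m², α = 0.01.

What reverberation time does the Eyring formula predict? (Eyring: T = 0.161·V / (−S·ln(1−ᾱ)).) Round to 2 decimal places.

0.48 sec

Total surface area S = 102 + 102 + 198 + 24 = 426.0 m².
Absorption A = 102×0.08 + 102×0.80 + 198×0.01 + 24×0.01 = 91.980 sabins.
ᾱ = 91.980 / 426.0 = 0.2159.
−S·ln(1−ᾱ) = −426.0 × ln(1 − 0.2159) = 103.611.
V = 34 × 3 × 3 = 306 m³.
T = 0.161·V/[−S·ln(1−ᾱ)] = 0.161·306/103.611 = 0.48 s.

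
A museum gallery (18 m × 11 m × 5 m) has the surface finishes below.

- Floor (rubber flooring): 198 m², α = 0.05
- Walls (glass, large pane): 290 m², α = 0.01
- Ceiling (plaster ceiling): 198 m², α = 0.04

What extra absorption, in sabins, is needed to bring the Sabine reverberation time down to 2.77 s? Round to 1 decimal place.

Summing Sᵢαᵢ: 9.900 + 2.900 + 7.920 → A₁ = 20.720 sabins.
V = 990 m³. Required absorption A₂ = 0.161 × 990 / 2.77 = 57.542 sabins.
Additional absorption ΔA = 57.542 − 20.720 = 36.8 sabins.

36.8 sabins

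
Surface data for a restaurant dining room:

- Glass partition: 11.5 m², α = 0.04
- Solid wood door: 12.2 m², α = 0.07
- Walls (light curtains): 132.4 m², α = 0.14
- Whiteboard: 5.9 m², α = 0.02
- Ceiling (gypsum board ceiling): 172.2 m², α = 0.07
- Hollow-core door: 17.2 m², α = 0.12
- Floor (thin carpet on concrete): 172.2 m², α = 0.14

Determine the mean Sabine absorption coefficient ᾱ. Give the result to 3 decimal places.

0.111

S = Σ Sᵢ = 11.5 + 12.2 + 132.4 + 5.9 + 172.2 + 17.2 + 172.2 = 523.6 m².
A = 11.5·0.04 + 12.2·0.07 + 132.4·0.14 + 5.9·0.02 + 172.2·0.07 + 17.2·0.12 + 172.2·0.14 = 58.194 sabins.
ᾱ = 58.194 / 523.6 = 0.111.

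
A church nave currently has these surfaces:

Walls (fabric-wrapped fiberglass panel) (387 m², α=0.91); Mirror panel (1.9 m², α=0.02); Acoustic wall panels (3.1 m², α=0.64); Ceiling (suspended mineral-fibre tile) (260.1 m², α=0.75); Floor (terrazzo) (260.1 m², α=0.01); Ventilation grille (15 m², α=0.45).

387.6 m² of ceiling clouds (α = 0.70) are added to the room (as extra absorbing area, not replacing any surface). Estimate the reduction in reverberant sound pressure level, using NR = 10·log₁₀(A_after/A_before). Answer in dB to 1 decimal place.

1.7 dB

Total absorption A_before = 387*0.91 + 1.9*0.02 + 3.1*0.64 + 260.1*0.75 + 260.1*0.01 + 15*0.45
  = 352.170 + 0.038 + 1.984 + 195.075 + 2.601 + 6.750 = 558.618 m² sabins.
Added absorption = 387.6 × 0.70 = 271.320 sabins.
New total A_after = 829.938 sabins.
NR = 10·log₁₀(829.938/558.618) = 1.7 dB.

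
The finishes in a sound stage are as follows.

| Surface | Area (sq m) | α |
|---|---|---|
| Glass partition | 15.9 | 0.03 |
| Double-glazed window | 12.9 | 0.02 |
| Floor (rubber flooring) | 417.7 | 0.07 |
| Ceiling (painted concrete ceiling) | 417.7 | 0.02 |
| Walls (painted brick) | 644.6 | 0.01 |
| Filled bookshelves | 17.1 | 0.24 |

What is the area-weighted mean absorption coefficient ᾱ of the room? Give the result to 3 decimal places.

0.032

Total surface area S = 1525.9 sq m.
Σ(Sᵢαᵢ) = 15.9×0.03 + 12.9×0.02 + 417.7×0.07 + 417.7×0.02 + 644.6×0.01 + 17.1×0.24 = 48.878.
ᾱ = A/S = 0.032.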